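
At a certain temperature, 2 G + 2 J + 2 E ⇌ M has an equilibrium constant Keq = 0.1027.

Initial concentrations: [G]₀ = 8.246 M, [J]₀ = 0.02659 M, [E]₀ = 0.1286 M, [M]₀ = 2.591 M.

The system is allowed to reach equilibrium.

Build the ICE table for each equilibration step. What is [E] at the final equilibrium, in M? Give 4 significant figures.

[E]_eq = 0.7794 M

Q₀ = 3259 vs Keq = 0.1027 ⇒ Q>K, reverse
Step 1:
                  G         J         E         M
  I           8.246   0.02659    0.1286     2.591
  C          0.6508    0.6508    0.6508   -0.3254
  E           8.897    0.6774    0.7794     2.266
  solve Keq expr → x = -0.3254; check Q = 0.1027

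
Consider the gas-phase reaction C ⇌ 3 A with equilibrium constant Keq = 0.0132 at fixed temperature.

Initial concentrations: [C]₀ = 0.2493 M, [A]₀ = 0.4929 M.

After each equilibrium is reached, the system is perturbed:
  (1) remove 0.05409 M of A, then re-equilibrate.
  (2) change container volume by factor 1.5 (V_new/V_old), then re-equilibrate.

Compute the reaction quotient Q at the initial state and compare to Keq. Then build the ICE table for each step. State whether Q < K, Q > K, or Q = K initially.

Q₀ = 0.4803 vs Keq = 0.0132 ⇒ Q>K, reverse
Step 1:
                   C          A
  init        0.2493     0.4929
  Δ           0.1084    -0.3251
  eq          0.3577     0.1678
  solve Keq expr → x = -0.1084; check Q = 0.0132
Then remove 0.05409 M of A.
Step 2:
                   C          A
  init        0.3577     0.1137
  Δ         -0.01712    0.05137
  eq          0.3406      0.165
  solve Keq expr → x = 0.01712; check Q = 0.0132
Then change container volume by factor 1.5 (V_new/V_old).
Step 3:
                   C          A
  init         0.227       0.11
  Δ         -0.01062    0.03186
  eq          0.2164     0.1419
  solve Keq expr → x = 0.01062; check Q = 0.0132

Q₀ = 0.4803; Q > K (proceeds reverse)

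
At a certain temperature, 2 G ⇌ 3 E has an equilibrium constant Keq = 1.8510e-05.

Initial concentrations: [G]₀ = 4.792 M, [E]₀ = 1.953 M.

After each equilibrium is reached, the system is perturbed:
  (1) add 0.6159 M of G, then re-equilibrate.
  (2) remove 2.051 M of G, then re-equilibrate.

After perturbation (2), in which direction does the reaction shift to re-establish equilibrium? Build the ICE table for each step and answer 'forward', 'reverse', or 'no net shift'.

Direction: reverse

Q₀ = 0.3244 vs Keq = 1.8510e-05 ⇒ Q>K, reverse
Step 1:
                  G         E
  Initial     4.792     1.953
  Change      1.244    -1.865
  Equil       6.036   0.08769
  solve Keq expr → x = -0.6218; check Q = 1.8510e-05
Then add 0.6159 M of G.
Step 2:
                  G         E
  Initial     6.651   0.08769
  Change  -0.003888  0.005832
  Equil       6.648   0.09352
  solve Keq expr → x = 0.001944; check Q = 1.8510e-05
Then remove 2.051 M of G.
Step 3:
                  G         E
  Initial     4.597   0.09352
  Change     0.0135  -0.02025
  Equil        4.61   0.07327
  solve Keq expr → x = -0.00675; check Q = 1.8510e-05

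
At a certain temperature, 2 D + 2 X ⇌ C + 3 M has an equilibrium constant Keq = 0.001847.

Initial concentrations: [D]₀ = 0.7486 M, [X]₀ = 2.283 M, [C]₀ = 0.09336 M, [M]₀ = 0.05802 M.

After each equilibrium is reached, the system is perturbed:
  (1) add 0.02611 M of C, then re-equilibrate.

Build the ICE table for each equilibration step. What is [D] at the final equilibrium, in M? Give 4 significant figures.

Q₀ = 6.2428e-06 vs Keq = 0.001847 ⇒ Q<K, forward
Step 1:
                  D         X         C         M
  init       0.7486     2.283   0.09336   0.05802
  Δ           -0.14     -0.14   0.06998    0.2099
  eq         0.6086     2.143    0.1633     0.268
  solve Keq expr → x = 0.06998; check Q = 0.001847
Then add 0.02611 M of C.
Step 2:
                  D         X         C         M
  init       0.6086     2.143    0.1894     0.268
  Δ        0.006191  0.006191 -0.003095 -0.009286
  eq         0.6148     2.149    0.1864    0.2587
  solve Keq expr → x = -0.003095; check Q = 0.001847

[D]_eq = 0.6148 M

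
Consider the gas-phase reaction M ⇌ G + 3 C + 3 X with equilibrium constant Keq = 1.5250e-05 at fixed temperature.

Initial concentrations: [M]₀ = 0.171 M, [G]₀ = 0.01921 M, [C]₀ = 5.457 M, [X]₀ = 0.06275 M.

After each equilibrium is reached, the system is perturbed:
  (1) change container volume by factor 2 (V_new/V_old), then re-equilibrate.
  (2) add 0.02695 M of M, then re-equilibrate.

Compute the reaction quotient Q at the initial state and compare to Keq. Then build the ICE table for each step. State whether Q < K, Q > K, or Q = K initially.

Q₀ = 0.004511 vs Keq = 1.5250e-05 ⇒ Q>K, reverse
Step 1:
                   M          G          C          X
  init         0.171    0.01921      5.457    0.06275
  Δ          0.01535   -0.01535   -0.04606   -0.04606
  eq          0.1864   0.003857      5.411    0.01669
  solve Keq expr → x = -0.01535; check Q = 1.5250e-05
Then change container volume by factor 2 (V_new/V_old).
Step 2:
                   M          G          C          X
  init       0.09318   0.001929      2.705   0.008346
  Δ        -0.004506   0.004506    0.01352    0.01352
  eq         0.08867   0.006435      2.719    0.02187
  solve Keq expr → x = 0.004506; check Q = 1.5250e-05
Then add 0.02695 M of M.
Step 3:
                   M          G          C          X
  init        0.1156   0.006435      2.719    0.02187
  Δ       -4.7330e-04 4.7330e-04    0.00142    0.00142
  eq          0.1151   0.006908       2.72    0.02329
  solve Keq expr → x = 4.7330e-04; check Q = 1.5250e-05

Q₀ = 0.004511; Q > K (proceeds reverse)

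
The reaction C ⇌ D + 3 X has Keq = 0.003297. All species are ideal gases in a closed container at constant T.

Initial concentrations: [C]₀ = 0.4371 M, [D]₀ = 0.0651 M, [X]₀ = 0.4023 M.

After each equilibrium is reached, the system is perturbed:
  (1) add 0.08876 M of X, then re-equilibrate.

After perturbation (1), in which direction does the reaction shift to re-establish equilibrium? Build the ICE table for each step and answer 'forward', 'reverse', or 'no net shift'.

Direction: reverse

Q₀ = 0.009697 vs Keq = 0.003297 ⇒ Q>K, reverse
Step 1:
                   C          D          X
  init        0.4371     0.0651     0.4023
  Δ          0.02351   -0.02351   -0.07054
  eq          0.4606    0.04159     0.3318
  solve Keq expr → x = -0.02351; check Q = 0.003297
Then add 0.08876 M of X.
Step 2:
                   C          D          X
  init        0.4606    0.04159     0.4205
  Δ          0.01327   -0.01327   -0.03982
  eq          0.4739    0.02832     0.3807
  solve Keq expr → x = -0.01327; check Q = 0.003297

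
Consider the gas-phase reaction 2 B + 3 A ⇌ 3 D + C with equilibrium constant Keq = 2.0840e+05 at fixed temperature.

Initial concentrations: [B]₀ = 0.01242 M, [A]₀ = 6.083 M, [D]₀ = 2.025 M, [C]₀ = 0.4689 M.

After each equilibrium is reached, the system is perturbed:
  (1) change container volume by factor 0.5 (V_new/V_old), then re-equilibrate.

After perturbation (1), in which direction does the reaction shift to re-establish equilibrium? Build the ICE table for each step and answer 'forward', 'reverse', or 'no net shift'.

Q₀ = 112.1 vs Keq = 2.0840e+05 ⇒ Q<K, forward
Step 1:
                   B          A          D          C
  I          0.01242      6.083      2.025     0.4689
  C         -0.01212   -0.01819    0.01819   0.006062
  E       2.9520e-04      6.065      2.043      0.475
  solve Keq expr → x = 0.006062; check Q = 2.0840e+05
Then change container volume by factor 0.5 (V_new/V_old).
Step 2:
                   B          A          D          C
  I       5.9040e-04      12.13      4.086     0.9499
  C       -1.7285e-04 -2.5928e-04 2.5928e-04 8.6426e-05
  E       4.1755e-04      12.13      4.087       0.95
  solve Keq expr → x = 8.6426e-05; check Q = 2.0840e+05

Direction: forward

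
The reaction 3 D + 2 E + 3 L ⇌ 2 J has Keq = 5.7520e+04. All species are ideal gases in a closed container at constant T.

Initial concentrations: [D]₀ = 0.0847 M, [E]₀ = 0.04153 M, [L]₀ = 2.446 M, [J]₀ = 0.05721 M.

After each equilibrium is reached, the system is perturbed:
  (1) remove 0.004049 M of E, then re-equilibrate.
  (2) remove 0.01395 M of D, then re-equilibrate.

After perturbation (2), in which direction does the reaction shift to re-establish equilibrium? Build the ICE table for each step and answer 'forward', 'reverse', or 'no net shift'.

Q₀ = 213.4 vs Keq = 5.7520e+04 ⇒ Q<K, forward
Step 1:
                    D           E           L           J
  I            0.0847     0.04153       2.446     0.05721
  C          -0.04432    -0.02955    -0.04432     0.02955
  E           0.04038     0.01198       2.402     0.08676
  solve Keq expr → x = 0.01477; check Q = 5.7520e+04
Then remove 0.004049 M of E.
Step 2:
                    D           E           L           J
  I           0.04038    0.007931       2.402     0.08676
  C          0.003504    0.002336    0.003504   -0.002336
  E           0.04388     0.01027       2.405     0.08442
  solve Keq expr → x = -0.001168; check Q = 5.7520e+04
Then remove 0.01395 M of D.
Step 3:
                    D           E           L           J
  I           0.02993     0.01027       2.405     0.08442
  C          0.005175     0.00345    0.005175    -0.00345
  E            0.0351     0.01372        2.41     0.08097
  solve Keq expr → x = -0.001725; check Q = 5.7520e+04

Direction: reverse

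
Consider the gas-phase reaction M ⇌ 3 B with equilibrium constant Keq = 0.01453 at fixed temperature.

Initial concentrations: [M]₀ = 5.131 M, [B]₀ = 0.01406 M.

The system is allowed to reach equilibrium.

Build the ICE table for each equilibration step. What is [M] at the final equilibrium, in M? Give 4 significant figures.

[M]_eq = 4.997 M

Q₀ = 5.4169e-07 vs Keq = 0.01453 ⇒ Q<K, forward
Step 1:
                   M          B
  init         5.131    0.01406
  Δ          -0.1344     0.4031
  eq           4.997     0.4172
  solve Keq expr → x = 0.1344; check Q = 0.01453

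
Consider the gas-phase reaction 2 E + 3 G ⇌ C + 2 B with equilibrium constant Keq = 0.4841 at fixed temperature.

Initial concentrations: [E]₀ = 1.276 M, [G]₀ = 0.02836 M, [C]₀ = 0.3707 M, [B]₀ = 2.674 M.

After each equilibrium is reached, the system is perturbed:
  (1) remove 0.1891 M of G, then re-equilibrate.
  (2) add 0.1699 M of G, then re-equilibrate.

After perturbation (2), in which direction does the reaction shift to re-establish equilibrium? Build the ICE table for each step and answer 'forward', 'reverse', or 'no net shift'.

Q₀ = 7.1372e+04 vs Keq = 0.4841 ⇒ Q>K, reverse
Step 1:
                  E         G         C         B
  init        1.276   0.02836    0.3707     2.674
  Δ          0.4805    0.7207   -0.2402   -0.4805
  eq          1.756    0.7491    0.1305     2.194
  solve Keq expr → x = -0.2402; check Q = 0.4841
Then remove 0.1891 M of G.
Step 2:
                  E         G         C         B
  init        1.756      0.56    0.1305     2.194
  Δ         0.06299   0.09449   -0.0315  -0.06299
  eq          1.819    0.6545   0.09897     2.131
  solve Keq expr → x = -0.0315; check Q = 0.4841
Then add 0.1699 M of G.
Step 3:
                  E         G         C         B
  init        1.819    0.8244   0.09897     2.131
  Δ        -0.05653   -0.0848   0.02827   0.05653
  eq          1.763    0.7396    0.1272     2.187
  solve Keq expr → x = 0.02827; check Q = 0.4841

Direction: forward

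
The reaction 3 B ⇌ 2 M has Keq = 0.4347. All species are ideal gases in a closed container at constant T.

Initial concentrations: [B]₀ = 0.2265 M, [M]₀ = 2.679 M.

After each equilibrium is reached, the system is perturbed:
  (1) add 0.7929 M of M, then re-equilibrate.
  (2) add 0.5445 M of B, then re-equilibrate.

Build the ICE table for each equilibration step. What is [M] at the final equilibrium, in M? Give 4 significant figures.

[M]_eq = 2.406 M

Q₀ = 617.6 vs Keq = 0.4347 ⇒ Q>K, reverse
Step 1:
                  B         M
  Initial    0.2265     2.679
  Change      1.592    -1.062
  Equil       1.819     1.617
  solve Keq expr → x = -0.5308; check Q = 0.4347
Then add 0.7929 M of M.
Step 2:
                  B         M
  Initial     1.819      2.41
  Change     0.3833   -0.2556
  Equil       2.202     2.155
  solve Keq expr → x = -0.1278; check Q = 0.4347
Then add 0.5445 M of B.
Step 3:
                  B         M
  Initial     2.747     2.155
  Change    -0.3766    0.2511
  Equil        2.37     2.406
  solve Keq expr → x = 0.1255; check Q = 0.4347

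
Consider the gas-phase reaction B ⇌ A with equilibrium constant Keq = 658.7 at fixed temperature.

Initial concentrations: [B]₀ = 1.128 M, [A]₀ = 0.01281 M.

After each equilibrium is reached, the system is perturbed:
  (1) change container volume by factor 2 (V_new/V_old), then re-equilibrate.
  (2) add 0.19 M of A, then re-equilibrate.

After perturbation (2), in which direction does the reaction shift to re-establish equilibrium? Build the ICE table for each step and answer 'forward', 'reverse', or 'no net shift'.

Direction: reverse

Q₀ = 0.01136 vs Keq = 658.7 ⇒ Q<K, forward
Step 1:
                  B         A
  Initial     1.128   0.01281
  Change     -1.126     1.126
  Equil    0.001729     1.139
  solve Keq expr → x = 1.126; check Q = 658.7
Then change container volume by factor 2 (V_new/V_old).
Step 2:
                  B         A
  Initial 8.6464e-04    0.5695
  Change          0         0
  Equil   8.6464e-04    0.5695
  solve Keq expr → x = 0; check Q = 658.7
Then add 0.19 M of A.
Step 3:
                  B         A
  Initial 8.6464e-04    0.7595
  Change  2.8801e-04 -2.8801e-04
  Equil    0.001153    0.7593
  solve Keq expr → x = -2.8801e-04; check Q = 658.7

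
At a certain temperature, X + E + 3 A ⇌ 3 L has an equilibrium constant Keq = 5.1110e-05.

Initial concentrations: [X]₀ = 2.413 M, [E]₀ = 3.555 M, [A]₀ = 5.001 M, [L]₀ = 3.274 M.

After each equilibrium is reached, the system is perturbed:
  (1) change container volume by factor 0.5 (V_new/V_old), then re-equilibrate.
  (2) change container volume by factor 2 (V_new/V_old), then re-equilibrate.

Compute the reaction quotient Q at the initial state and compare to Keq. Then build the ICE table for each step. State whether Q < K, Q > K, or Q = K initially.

Q₀ = 0.03271 vs Keq = 5.1110e-05 ⇒ Q>K, reverse
Step 1:
                  X         E         A         L
  init        2.413     3.555     5.001     3.274
  Δ          0.8626    0.8626     2.588    -2.588
  eq          3.276     4.418     7.589    0.6863
  solve Keq expr → x = -0.8626; check Q = 5.1110e-05
Then change container volume by factor 0.5 (V_new/V_old).
Step 2:
                  X         E         A         L
  init        6.551     8.835     15.18     1.373
  Δ          -0.223    -0.223   -0.6689    0.6689
  eq          6.328     8.612     14.51     2.041
  solve Keq expr → x = 0.223; check Q = 5.1110e-05
Then change container volume by factor 2 (V_new/V_old).
Step 3:
                  X         E         A         L
  init        3.164     4.306     7.254     1.021
  Δ          0.1115    0.1115    0.3344   -0.3344
  eq          3.276     4.418     7.589    0.6863
  solve Keq expr → x = -0.1115; check Q = 5.1110e-05

Q₀ = 0.03271; Q > K (proceeds reverse)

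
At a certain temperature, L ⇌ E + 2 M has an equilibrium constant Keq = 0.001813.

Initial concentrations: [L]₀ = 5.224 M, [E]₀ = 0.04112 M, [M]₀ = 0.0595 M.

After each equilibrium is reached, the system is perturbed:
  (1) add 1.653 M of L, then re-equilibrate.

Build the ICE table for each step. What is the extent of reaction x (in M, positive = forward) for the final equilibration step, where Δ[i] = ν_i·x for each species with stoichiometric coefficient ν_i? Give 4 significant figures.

x = 0.01283 M

Q₀ = 2.7867e-05 vs Keq = 0.001813 ⇒ Q<K, forward
Step 1:
                   L          E          M
  Initial      5.224    0.04112     0.0595
  Change      -0.099      0.099      0.198
  Equil        5.125     0.1401     0.2575
  solve Keq expr → x = 0.099; check Q = 0.001813
Then add 1.653 M of L.
Step 2:
                   L          E          M
  Initial      6.778     0.1401     0.2575
  Change    -0.01283    0.01283    0.02567
  Equil        6.765      0.153     0.2832
  solve Keq expr → x = 0.01283; check Q = 0.001813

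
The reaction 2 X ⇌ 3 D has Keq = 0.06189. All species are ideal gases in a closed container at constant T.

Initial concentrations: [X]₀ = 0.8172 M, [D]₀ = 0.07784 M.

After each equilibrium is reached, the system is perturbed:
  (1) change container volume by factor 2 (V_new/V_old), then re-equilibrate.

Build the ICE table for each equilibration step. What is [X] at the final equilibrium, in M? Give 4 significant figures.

[X]_eq = 0.313 M

Q₀ = 7.0624e-04 vs Keq = 0.06189 ⇒ Q<K, forward
Step 1:
                   X          D
  init        0.8172    0.07784
  Δ          -0.1495     0.2243
  eq          0.6677     0.3022
  solve Keq expr → x = 0.07477; check Q = 0.06189
Then change container volume by factor 2 (V_new/V_old).
Step 2:
                   X          D
  init        0.3338     0.1511
  Δ         -0.02084    0.03126
  eq           0.313     0.1823
  solve Keq expr → x = 0.01042; check Q = 0.06189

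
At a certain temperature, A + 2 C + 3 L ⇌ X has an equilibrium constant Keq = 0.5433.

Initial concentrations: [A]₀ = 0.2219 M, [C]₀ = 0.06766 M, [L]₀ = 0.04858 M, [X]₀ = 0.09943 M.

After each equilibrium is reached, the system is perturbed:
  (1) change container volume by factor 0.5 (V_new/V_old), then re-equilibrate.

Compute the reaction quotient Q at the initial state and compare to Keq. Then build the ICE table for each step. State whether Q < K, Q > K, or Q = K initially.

Q₀ = 8.5374e+05 vs Keq = 0.5433 ⇒ Q>K, reverse
Step 1:
                    A           C           L           X
  Initial      0.2219     0.06766     0.04858     0.09943
  Change      0.09892      0.1978      0.2968    -0.09892
  Equil        0.3208      0.2655      0.3454  5.0611e-04
  solve Keq expr → x = -0.09892; check Q = 0.5433
Then change container volume by factor 0.5 (V_new/V_old).
Step 2:
                    A           C           L           X
  Initial      0.6416       0.531      0.6907    0.001012
  Change     -0.01961    -0.03922    -0.05883     0.01961
  Equil         0.622      0.4918      0.6319     0.02062
  solve Keq expr → x = 0.01961; check Q = 0.5433

Q₀ = 8.5374e+05; Q > K (proceeds reverse)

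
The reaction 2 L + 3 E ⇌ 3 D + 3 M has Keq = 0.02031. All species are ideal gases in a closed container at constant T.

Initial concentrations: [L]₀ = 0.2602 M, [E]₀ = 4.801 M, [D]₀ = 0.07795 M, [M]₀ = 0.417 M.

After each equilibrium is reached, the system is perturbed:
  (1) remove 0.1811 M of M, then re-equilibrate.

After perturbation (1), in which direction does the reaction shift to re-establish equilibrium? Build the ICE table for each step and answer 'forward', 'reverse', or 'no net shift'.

Q₀ = 4.5840e-06 vs Keq = 0.02031 ⇒ Q<K, forward
Step 1:
                    L           E           D           M
  Initial      0.2602       4.801     0.07795       0.417
  Change      -0.1774     -0.2661      0.2661      0.2661
  Equil       0.08279       4.535      0.3441      0.6831
  solve Keq expr → x = 0.0887; check Q = 0.02031
Then remove 0.1811 M of M.
Step 2:
                    L           E           D           M
  Initial     0.08279       4.535      0.3441       0.502
  Change     -0.01861    -0.02791     0.02791     0.02791
  Equil       0.06418       4.507       0.372      0.5299
  solve Keq expr → x = 0.009305; check Q = 0.02031

Direction: forward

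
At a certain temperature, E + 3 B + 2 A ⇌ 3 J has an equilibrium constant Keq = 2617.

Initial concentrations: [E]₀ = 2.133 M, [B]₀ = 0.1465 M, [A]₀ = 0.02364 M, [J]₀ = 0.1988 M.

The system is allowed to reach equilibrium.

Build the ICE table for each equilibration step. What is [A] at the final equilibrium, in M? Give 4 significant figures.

Q₀ = 2096 vs Keq = 2617 ⇒ Q<K, forward
Step 1:
                    E           B           A           J
  init          2.133      0.1465     0.02364      0.1988
  Δ       -7.8536e-04   -0.002356   -0.001571    0.002356
  eq            2.132      0.1441     0.02207      0.2012
  solve Keq expr → x = 7.8536e-04; check Q = 2617

[A]_eq = 0.02207 M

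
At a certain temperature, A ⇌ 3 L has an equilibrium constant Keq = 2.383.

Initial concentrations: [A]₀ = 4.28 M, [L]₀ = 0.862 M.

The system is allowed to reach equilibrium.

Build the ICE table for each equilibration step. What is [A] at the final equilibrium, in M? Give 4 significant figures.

Q₀ = 0.1497 vs Keq = 2.383 ⇒ Q<K, forward
Step 1:
                  A         L
  Initial      4.28     0.862
  Change    -0.4116     1.235
  Equil       3.868     2.097
  solve Keq expr → x = 0.4116; check Q = 2.383

[A]_eq = 3.868 M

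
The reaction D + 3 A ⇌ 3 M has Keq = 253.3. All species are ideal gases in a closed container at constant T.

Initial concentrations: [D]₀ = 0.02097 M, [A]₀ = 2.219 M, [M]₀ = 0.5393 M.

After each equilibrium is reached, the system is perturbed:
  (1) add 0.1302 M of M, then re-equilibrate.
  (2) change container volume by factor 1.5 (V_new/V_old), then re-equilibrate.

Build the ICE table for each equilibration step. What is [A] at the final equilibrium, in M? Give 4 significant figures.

[A]_eq = 1.438 M

Q₀ = 0.6846 vs Keq = 253.3 ⇒ Q<K, forward
Step 1:
                  D         A         M
  init      0.02097     2.219    0.5393
  Δ        -0.02088  -0.06265   0.06265
  eq      8.5881e-05     2.156     0.602
  solve Keq expr → x = 0.02088; check Q = 253.3
Then add 0.1302 M of M.
Step 2:
                  D         A         M
  init    8.5881e-05     2.156    0.7322
  Δ       6.8475e-05 2.0543e-04 -2.0543e-04
  eq      1.5436e-04     2.157    0.7319
  solve Keq expr → x = -6.8475e-05; check Q = 253.3
Then change container volume by factor 1.5 (V_new/V_old).
Step 3:
                  D         A         M
  init    1.0290e-04     1.438     0.488
  Δ       5.1257e-05 1.5377e-04 -1.5377e-04
  eq      1.5416e-04     1.438    0.4878
  solve Keq expr → x = -5.1257e-05; check Q = 253.3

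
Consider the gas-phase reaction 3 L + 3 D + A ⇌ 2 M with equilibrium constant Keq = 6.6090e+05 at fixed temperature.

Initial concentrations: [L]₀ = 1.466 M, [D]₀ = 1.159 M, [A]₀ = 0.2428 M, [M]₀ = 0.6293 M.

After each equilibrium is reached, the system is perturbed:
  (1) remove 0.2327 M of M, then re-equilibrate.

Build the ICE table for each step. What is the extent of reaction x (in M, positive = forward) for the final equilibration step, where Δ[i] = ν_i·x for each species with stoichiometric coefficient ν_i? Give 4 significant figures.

x = 2.1872e-05 M

Q₀ = 0.3325 vs Keq = 6.6090e+05 ⇒ Q<K, forward
Step 1:
                   L          D          A          M
  Initial      1.466      1.159     0.2428     0.6293
  Change     -0.7282    -0.7282    -0.2427     0.4855
  Equil       0.7378     0.4308 5.8576e-05      1.115
  solve Keq expr → x = 0.2427; check Q = 6.6090e+05
Then remove 0.2327 M of M.
Step 2:
                   L          D          A          M
  Initial     0.7378     0.4308 5.8576e-05     0.8821
  Change  -6.5615e-05 -6.5615e-05 -2.1872e-05 4.3744e-05
  Equil       0.7377     0.4307 3.6704e-05     0.8821
  solve Keq expr → x = 2.1872e-05; check Q = 6.6090e+05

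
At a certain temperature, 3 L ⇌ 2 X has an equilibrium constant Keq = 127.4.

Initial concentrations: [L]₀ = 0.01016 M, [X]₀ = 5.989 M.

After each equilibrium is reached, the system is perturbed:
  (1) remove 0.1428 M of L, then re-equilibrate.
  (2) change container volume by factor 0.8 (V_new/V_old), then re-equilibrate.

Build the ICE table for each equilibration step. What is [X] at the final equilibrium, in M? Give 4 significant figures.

Q₀ = 3.4200e+07 vs Keq = 127.4 ⇒ Q>K, reverse
Step 1:
                    L           X
  Initial     0.01016       5.989
  Change        0.615       -0.41
  Equil        0.6251       5.579
  solve Keq expr → x = -0.205; check Q = 127.4
Then remove 0.1428 M of L.
Step 2:
                    L           X
  Initial      0.4823       5.579
  Change        0.136    -0.09067
  Equil        0.6184       5.488
  solve Keq expr → x = -0.04534; check Q = 127.4
Then change container volume by factor 0.8 (V_new/V_old).
Step 3:
                    L           X
  Initial      0.7729        6.86
  Change     -0.05295      0.0353
  Equil          0.72       6.896
  solve Keq expr → x = 0.01765; check Q = 127.4

[X]_eq = 6.896 M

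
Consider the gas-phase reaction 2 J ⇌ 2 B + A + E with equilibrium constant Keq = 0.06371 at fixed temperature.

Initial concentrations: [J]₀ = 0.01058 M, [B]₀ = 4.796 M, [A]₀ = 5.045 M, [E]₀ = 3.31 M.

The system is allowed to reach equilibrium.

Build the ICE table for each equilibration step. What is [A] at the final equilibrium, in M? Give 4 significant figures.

[A]_eq = 2.932 M

Q₀ = 3.4314e+06 vs Keq = 0.06371 ⇒ Q>K, reverse
Step 1:
                    J           B           A           E
  init        0.01058       4.796       5.045        3.31
  Δ             4.225      -4.225      -2.113      -2.113
  eq            4.236      0.5706       2.932       1.197
  solve Keq expr → x = -2.113; check Q = 0.06371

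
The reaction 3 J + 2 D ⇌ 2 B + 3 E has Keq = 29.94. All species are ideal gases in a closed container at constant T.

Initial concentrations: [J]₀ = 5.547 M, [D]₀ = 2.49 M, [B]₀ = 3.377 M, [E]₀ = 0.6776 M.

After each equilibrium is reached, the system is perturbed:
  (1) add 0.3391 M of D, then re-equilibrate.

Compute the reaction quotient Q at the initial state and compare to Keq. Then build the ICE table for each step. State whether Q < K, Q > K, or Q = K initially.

Q₀ = 0.003353 vs Keq = 29.94 ⇒ Q<K, forward
Step 1:
                  J         D         B         E
  I           5.547      2.49     3.377    0.6776
  C          -2.406    -1.604     1.604     2.406
  E           3.141    0.8858     4.981     3.084
  solve Keq expr → x = 0.8021; check Q = 29.94
Then add 0.3391 M of D.
Step 2:
                  J         D         B         E
  I           3.141     1.225     4.981     3.084
  C         -0.1939   -0.1292    0.1292    0.1939
  E           2.947     1.096      5.11     3.278
  solve Keq expr → x = 0.06462; check Q = 29.94

Q₀ = 0.003353; Q < K (proceeds forward)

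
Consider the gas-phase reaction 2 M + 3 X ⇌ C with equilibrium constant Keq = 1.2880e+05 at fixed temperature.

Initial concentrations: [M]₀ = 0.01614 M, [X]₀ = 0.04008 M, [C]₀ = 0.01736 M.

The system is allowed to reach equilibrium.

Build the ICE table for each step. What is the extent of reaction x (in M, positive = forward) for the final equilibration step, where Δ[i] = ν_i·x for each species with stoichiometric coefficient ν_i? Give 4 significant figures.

x = -0.004566 M

Q₀ = 1.0350e+06 vs Keq = 1.2880e+05 ⇒ Q>K, reverse
Step 1:
                   M          X          C
  init       0.01614    0.04008    0.01736
  Δ         0.009132     0.0137  -0.004566
  eq         0.02527    0.05378    0.01279
  solve Keq expr → x = -0.004566; check Q = 1.2880e+05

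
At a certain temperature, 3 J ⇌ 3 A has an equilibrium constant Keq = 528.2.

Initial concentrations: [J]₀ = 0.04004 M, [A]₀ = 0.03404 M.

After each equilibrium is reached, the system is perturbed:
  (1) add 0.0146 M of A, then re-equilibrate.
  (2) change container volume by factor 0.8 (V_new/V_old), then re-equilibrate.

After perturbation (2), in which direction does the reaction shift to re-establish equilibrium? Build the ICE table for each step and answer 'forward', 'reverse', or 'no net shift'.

Direction: no net shift

Q₀ = 0.6144 vs Keq = 528.2 ⇒ Q<K, forward
Step 1:
                  J         A
  Initial   0.04004   0.03404
  Change   -0.03188   0.03188
  Equil    0.008155   0.06592
  solve Keq expr → x = 0.01063; check Q = 528.2
Then add 0.0146 M of A.
Step 2:
                  J         A
  Initial  0.008155   0.08052
  Change   0.001607 -0.001607
  Equil    0.009763   0.07892
  solve Keq expr → x = -5.3577e-04; check Q = 528.2
Then change container volume by factor 0.8 (V_new/V_old).
Step 3:
                  J         A
  Initial    0.0122   0.09865
  Change          0         0
  Equil      0.0122   0.09865
  solve Keq expr → x = 0; check Q = 528.2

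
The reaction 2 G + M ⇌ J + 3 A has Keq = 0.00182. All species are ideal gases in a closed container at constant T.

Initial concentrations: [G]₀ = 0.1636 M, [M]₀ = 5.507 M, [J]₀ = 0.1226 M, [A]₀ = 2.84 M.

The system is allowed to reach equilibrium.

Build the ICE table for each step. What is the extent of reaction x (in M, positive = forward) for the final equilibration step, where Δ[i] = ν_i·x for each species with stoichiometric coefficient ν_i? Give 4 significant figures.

x = -0.1225 M

Q₀ = 19.05 vs Keq = 0.00182 ⇒ Q>K, reverse
Step 1:
                    G           M           J           A
  init         0.1636       5.507      0.1226        2.84
  Δ             0.245      0.1225     -0.1225     -0.3675
  eq           0.4086       5.629  1.1315e-04       2.473
  solve Keq expr → x = -0.1225; check Q = 0.00182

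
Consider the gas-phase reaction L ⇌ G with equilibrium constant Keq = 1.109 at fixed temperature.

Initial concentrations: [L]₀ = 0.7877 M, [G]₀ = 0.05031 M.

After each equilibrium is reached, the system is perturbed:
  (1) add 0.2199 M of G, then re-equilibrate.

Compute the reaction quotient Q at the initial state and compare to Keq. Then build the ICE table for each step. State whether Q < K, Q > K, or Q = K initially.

Q₀ = 0.06387 vs Keq = 1.109 ⇒ Q<K, forward
Step 1:
                  L         G
  I          0.7877   0.05031
  C         -0.3904    0.3904
  E          0.3973    0.4407
  solve Keq expr → x = 0.3904; check Q = 1.109
Then add 0.2199 M of G.
Step 2:
                  L         G
  I          0.3973    0.6606
  C          0.1043   -0.1043
  E          0.5016    0.5563
  solve Keq expr → x = -0.1043; check Q = 1.109

Q₀ = 0.06387; Q < K (proceeds forward)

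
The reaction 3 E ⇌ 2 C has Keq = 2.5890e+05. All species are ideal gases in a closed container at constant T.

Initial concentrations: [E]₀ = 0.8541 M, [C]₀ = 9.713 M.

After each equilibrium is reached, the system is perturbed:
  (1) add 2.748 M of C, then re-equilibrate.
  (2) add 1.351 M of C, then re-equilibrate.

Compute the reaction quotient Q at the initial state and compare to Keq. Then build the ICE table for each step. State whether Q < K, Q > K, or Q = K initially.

Q₀ = 151.4; Q < K (proceeds forward)

Q₀ = 151.4 vs Keq = 2.5890e+05 ⇒ Q<K, forward
Step 1:
                   E          C
  I           0.8541      9.713
  C          -0.7801     0.5201
  E          0.07395      10.23
  solve Keq expr → x = 0.26; check Q = 2.5890e+05
Then add 2.748 M of C.
Step 2:
                   E          C
  I          0.07395      12.98
  C          0.01267  -0.008447
  E          0.08662      12.97
  solve Keq expr → x = -0.004224; check Q = 2.5890e+05
Then add 1.351 M of C.
Step 3:
                   E          C
  I          0.08662      14.32
  C         0.005897  -0.003932
  E          0.09252      14.32
  solve Keq expr → x = -0.001966; check Q = 2.5890e+05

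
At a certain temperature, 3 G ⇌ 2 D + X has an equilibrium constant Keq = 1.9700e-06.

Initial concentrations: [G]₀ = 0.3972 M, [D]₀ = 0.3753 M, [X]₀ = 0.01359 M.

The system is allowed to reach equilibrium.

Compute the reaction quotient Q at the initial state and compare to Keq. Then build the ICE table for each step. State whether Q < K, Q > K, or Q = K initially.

Q₀ = 0.03055 vs Keq = 1.9700e-06 ⇒ Q>K, reverse
Step 1:
                   G          D          X
  I           0.3972     0.3753    0.01359
  C          0.04077   -0.02718   -0.01359
  E            0.438     0.3481 1.3656e-06
  solve Keq expr → x = -0.01359; check Q = 1.9700e-06

Q₀ = 0.03055; Q > K (proceeds reverse)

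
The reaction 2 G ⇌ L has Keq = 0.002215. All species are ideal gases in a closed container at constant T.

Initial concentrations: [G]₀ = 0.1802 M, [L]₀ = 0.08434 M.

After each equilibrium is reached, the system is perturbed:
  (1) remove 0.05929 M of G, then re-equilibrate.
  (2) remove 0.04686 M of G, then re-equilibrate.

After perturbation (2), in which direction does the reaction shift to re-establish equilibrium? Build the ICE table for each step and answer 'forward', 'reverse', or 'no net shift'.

Q₀ = 2.597 vs Keq = 0.002215 ⇒ Q>K, reverse
Step 1:
                  G         L
  Initial    0.1802   0.08434
  Change     0.1681  -0.08407
  Equil      0.3483 2.6877e-04
  solve Keq expr → x = -0.08407; check Q = 0.002215
Then remove 0.05929 M of G.
Step 2:
                  G         L
  Initial    0.2891 2.6877e-04
  Change  1.6699e-04 -8.3493e-05
  Equil      0.2892 1.8528e-04
  solve Keq expr → x = -8.3493e-05; check Q = 0.002215
Then remove 0.04686 M of G.
Step 3:
                  G         L
  Initial    0.2424 1.8528e-04
  Change  1.1011e-04 -5.5057e-05
  Equil      0.2425 1.3022e-04
  solve Keq expr → x = -5.5057e-05; check Q = 0.002215

Direction: reverse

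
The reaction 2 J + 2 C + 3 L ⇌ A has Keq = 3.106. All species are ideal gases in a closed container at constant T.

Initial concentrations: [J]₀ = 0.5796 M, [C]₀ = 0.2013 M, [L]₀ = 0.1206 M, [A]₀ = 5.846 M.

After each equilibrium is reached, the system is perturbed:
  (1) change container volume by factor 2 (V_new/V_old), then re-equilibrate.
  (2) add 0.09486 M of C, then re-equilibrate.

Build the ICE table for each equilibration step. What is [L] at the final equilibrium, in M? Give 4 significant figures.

[L]_eq = 1.065 M

Q₀ = 2.4483e+05 vs Keq = 3.106 ⇒ Q>K, reverse
Step 1:
                    J           C           L           A
  init         0.5796      0.2013      0.1206       5.846
  Δ            0.6761      0.6761       1.014      -0.338
  eq            1.256      0.8774       1.135       5.508
  solve Keq expr → x = -0.338; check Q = 3.106
Then change container volume by factor 2 (V_new/V_old).
Step 2:
                    J           C           L           A
  init         0.6278      0.4387      0.5674       2.754
  Δ            0.3578      0.3578      0.5366     -0.1789
  eq           0.9856      0.7964       1.104       2.575
  solve Keq expr → x = -0.1789; check Q = 3.106
Then add 0.09486 M of C.
Step 3:
                    J           C           L           A
  init         0.9856      0.8913       1.104       2.575
  Δ          -0.02594    -0.02594    -0.03891     0.01297
  eq           0.9597      0.8654       1.065       2.588
  solve Keq expr → x = 0.01297; check Q = 3.106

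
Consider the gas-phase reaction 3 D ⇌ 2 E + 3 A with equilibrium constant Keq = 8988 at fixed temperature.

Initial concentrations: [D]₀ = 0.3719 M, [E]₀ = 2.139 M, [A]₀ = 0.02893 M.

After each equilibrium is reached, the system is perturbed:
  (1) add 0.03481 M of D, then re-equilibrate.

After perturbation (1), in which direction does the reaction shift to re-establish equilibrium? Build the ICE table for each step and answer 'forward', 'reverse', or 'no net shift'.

Direction: forward

Q₀ = 0.002154 vs Keq = 8988 ⇒ Q<K, forward
Step 1:
                    D           E           A
  init         0.3719       2.139     0.02893
  Δ           -0.3404      0.2269      0.3404
  eq          0.03154       2.366      0.3693
  solve Keq expr → x = 0.1135; check Q = 8988
Then add 0.03481 M of D.
Step 2:
                    D           E           A
  init        0.06635       2.366      0.3693
  Δ          -0.03188     0.02125     0.03188
  eq          0.03446       2.387      0.4012
  solve Keq expr → x = 0.01063; check Q = 8988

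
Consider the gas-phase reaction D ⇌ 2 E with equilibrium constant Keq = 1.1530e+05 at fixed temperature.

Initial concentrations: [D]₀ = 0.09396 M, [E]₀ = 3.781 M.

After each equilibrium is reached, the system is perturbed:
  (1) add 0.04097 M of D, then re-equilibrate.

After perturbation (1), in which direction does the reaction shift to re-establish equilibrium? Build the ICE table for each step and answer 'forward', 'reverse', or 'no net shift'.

Direction: forward

Q₀ = 152.1 vs Keq = 1.1530e+05 ⇒ Q<K, forward
Step 1:
                   D          E
  Initial    0.09396      3.781
  Change    -0.09382     0.1876
  Equil   1.3660e-04      3.969
  solve Keq expr → x = 0.09382; check Q = 1.1530e+05
Then add 0.04097 M of D.
Step 2:
                   D          E
  Initial    0.04111      3.969
  Change    -0.04096    0.08193
  Equil   1.4230e-04      4.051
  solve Keq expr → x = 0.04096; check Q = 1.1530e+05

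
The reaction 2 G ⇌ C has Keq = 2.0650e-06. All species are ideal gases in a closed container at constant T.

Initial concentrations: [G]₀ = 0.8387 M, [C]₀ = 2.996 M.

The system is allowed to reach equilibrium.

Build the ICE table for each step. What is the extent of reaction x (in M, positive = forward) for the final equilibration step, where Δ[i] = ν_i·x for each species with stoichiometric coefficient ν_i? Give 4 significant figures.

x = -2.996 M

Q₀ = 4.259 vs Keq = 2.0650e-06 ⇒ Q>K, reverse
Step 1:
                    G           C
  init         0.8387       2.996
  Δ             5.992      -2.996
  eq            6.831  9.6344e-05
  solve Keq expr → x = -2.996; check Q = 2.0650e-06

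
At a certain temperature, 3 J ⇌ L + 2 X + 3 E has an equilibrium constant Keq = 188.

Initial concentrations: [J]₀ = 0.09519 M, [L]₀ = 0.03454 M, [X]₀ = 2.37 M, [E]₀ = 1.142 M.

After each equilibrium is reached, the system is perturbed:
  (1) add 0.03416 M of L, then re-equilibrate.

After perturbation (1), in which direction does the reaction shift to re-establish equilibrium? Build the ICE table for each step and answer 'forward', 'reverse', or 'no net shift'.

Q₀ = 335 vs Keq = 188 ⇒ Q>K, reverse
Step 1:
                  J         L         X         E
  init      0.09519   0.03454      2.37     1.142
  Δ         0.01343 -0.004476 -0.008951  -0.01343
  eq         0.1086   0.03006     2.361     1.129
  solve Keq expr → x = -0.004476; check Q = 188
Then add 0.03416 M of L.
Step 2:
                  J         L         X         E
  init       0.1086   0.06422     2.361     1.129
  Δ          0.0224 -0.007468  -0.01494   -0.0224
  eq          0.131   0.05676     2.346     1.106
  solve Keq expr → x = -0.007468; check Q = 188

Direction: reverse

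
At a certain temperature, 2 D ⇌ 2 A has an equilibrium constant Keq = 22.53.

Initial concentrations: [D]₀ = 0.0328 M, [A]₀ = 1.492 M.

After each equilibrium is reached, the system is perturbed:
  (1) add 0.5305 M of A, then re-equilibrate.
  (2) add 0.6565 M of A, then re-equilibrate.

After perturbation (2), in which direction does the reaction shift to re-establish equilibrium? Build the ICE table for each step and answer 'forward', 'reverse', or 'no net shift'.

Q₀ = 2069 vs Keq = 22.53 ⇒ Q>K, reverse
Step 1:
                    D           A
  I            0.0328       1.492
  C            0.2325     -0.2325
  E            0.2653       1.259
  solve Keq expr → x = -0.1163; check Q = 22.53
Then add 0.5305 M of A.
Step 2:
                    D           A
  I            0.2653        1.79
  C           0.09232    -0.09232
  E            0.3577       1.698
  solve Keq expr → x = -0.04616; check Q = 22.53
Then add 0.6565 M of A.
Step 3:
                    D           A
  I            0.3577       2.354
  C            0.1142     -0.1142
  E            0.4719        2.24
  solve Keq expr → x = -0.05712; check Q = 22.53

Direction: reverse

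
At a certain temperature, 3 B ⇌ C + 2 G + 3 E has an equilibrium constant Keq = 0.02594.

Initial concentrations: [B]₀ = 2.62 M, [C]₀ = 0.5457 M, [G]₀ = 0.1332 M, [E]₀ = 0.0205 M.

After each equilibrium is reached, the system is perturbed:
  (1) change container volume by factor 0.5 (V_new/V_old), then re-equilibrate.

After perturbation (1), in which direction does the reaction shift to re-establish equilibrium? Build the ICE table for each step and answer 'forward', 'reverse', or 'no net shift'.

Direction: reverse

Q₀ = 4.6379e-09 vs Keq = 0.02594 ⇒ Q<K, forward
Step 1:
                   B          C          G          E
  I             2.62     0.5457     0.1332     0.0205
  C          -0.7689     0.2563     0.5126     0.7689
  E            1.851      0.802     0.6458     0.7894
  solve Keq expr → x = 0.2563; check Q = 0.02594
Then change container volume by factor 0.5 (V_new/V_old).
Step 2:
                   B          C          G          E
  I            3.702      1.604      1.292      1.579
  C           0.4704    -0.1568    -0.3136    -0.4704
  E            4.173      1.447      0.978      1.108
  solve Keq expr → x = -0.1568; check Q = 0.02594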